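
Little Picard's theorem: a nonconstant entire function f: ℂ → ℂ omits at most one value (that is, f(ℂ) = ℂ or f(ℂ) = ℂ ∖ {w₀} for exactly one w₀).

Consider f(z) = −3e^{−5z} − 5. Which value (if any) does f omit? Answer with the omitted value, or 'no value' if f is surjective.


Little Picard bounds the complement of f(ℂ) to at most one point.
e^{−5z} is never zero on ℂ, so -3·e^{−5z} takes every value in ℂ ∖ {0}. Adding -5 shifts the range to ℂ ∖ {-5}. Thus f omits exactly the value -5.

Omitted value: -5.


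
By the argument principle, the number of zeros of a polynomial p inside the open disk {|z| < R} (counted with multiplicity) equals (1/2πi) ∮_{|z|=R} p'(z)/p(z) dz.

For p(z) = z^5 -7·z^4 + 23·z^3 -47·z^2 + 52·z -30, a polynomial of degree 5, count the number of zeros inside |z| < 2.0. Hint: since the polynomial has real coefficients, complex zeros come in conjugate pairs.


The zeros of p are: (1 + 2i), (1 - 2i), (1 + 1i), (1 - 1i), 3.
Their magnitudes are: 2.236, 2.236, 1.414, 1.414, 3.
Zeros with |z| < R = 2.0: (1 + 1i), (1 - 1i).
Count = 2.
By the argument principle, (1/2πi) ∮_{|z|=R} p'(z)/p(z) dz equals exactly this count.

Number of zeros inside |z| < 2.0: 2.


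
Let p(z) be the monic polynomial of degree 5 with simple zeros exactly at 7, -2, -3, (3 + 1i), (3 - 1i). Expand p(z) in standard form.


The polynomial is p(z) = ∏_{α ∈ S} (z − α), where S = {7, -2, -3, (3 + 1i), (3 - 1i)}.
Expanding the product yields: p(z) = z^5 -8·z^4 -7·z^3 + 112·z^2 -38·z -420.
Note conjugate pairs combine to real quadratics: (z − (3+1i))(z − (3−1i)) = z² − 6z + 10.
The resulting polynomial has degree 5 and real coefficients as required.

p(z) = z^5 -8·z^4 -7·z^3 + 112·z^2 -38·z -420.


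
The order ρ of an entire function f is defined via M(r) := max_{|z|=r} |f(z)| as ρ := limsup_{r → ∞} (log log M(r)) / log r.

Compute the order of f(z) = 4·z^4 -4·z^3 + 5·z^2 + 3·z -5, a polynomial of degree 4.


|f(z)| ≤ Σ|c_k|·r^k = O(r^4) as r → ∞. Polynomial growth is O(e^{r^ε}) for every ε > 0 (since r^4/e^{r^ε} → 0), so ρ ≤ ε for all ε > 0, i.e. ρ = 0. Every nonconstant polynomial has order 0.
Therefore ρ = 0.

Order ρ = 0.


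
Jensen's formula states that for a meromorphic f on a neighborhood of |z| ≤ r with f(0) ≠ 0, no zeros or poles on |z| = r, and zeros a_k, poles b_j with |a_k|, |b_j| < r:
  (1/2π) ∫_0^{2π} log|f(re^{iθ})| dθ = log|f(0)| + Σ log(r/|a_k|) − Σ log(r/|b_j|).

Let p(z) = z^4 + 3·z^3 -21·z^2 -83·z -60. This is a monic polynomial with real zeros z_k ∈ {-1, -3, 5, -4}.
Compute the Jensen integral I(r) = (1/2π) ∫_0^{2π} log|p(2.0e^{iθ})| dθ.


Zeros: -4, -3, -1, 5; r = 2.0.
Inside |z| < r: -1. Outside (|z| ≥ r): -4, -3, 5.
p(0) = -60, so log|p(0)| = log(60) = 4.0943.
Apply Jensen: I(r) = log|p(0)| + Σ_k log(r/|z_k|), summed over zeros inside |z| < r.
  log(r/|z_k|) for z_k = -1: log(2.0/1) = 0.6931
  Outside zeros (-4, -3, 5) contribute nothing to the Jensen sum.
Sum over inside zeros: 0.6931.
I(r) = log|p(0)| + (inside sum) = 4.0943 + 0.6931 = 4.7875.
Note: since some zeros are outside |z| ≤ r, the simplified n·log(r) form does NOT apply — only the inside zeros contribute.

I(r) ≈ 4.7875.


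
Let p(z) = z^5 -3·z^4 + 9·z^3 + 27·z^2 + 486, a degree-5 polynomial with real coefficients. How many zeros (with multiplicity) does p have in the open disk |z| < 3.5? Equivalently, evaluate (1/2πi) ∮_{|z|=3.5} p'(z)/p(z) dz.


The zeros of p are: (3 + 3i), (3 - 3i), (0 + 3i), (0 - 3i), -3.
Their magnitudes are: 4.243, 4.243, 3, 3, 3.
Zeros with |z| < R = 3.5: (0 + 3i), (0 - 3i), -3.
Count = 3.
By the argument principle, (1/2πi) ∮_{|z|=R} p'(z)/p(z) dz equals exactly this count.

Number of zeros inside |z| < 3.5: 3.


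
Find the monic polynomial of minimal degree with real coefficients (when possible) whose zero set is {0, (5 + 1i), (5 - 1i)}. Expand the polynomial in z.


The polynomial is p(z) = ∏_{α ∈ S} (z − α), where S = {0, (5 + 1i), (5 - 1i)}.
Expanding the product yields: p(z) = z^3 -10·z^2 + 26·z.
Note conjugate pairs combine to real quadratics: (z − (5+1i))(z − (5−1i)) = z² − 10z + 26.
The resulting polynomial has degree 3 and real coefficients as required.

p(z) = z^3 -10·z^2 + 26·z.


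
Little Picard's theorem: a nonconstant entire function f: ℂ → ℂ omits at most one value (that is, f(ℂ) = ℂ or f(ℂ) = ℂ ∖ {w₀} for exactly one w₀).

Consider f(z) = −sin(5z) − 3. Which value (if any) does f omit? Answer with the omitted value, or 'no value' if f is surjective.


Little Picard bounds the complement of f(ℂ) to at most one point.
sin is entire and surjective onto ℂ: for every w ∈ ℂ, sin(ζ) = w has a solution ζ ∈ ℂ (e.g., via the complex inverse arcsin). With ζ = 5z this gives z = ζ/(5). Then -1·sin(5z) takes every value in -1·ℂ = ℂ, and adding -3 is a bijection of ℂ. So f is surjective and omits no value. (Note: only on the real line is sin bounded by [−1, 1].)

Omitted value: no value.


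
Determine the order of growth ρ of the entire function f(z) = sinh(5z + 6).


sinh(w) is a linear combination of e^{iw} and e^{−iw} (or e^w, e^{−w} in the hyperbolic case), so |sinh(w)| ≤ e^{|w|}. With w = 5z + 6, |w| ≤ 5|z| + 6 = 5r + 6 on |z| = r, giving M(r) ≤ e^{5r + 6}, so ρ ≤ 1. On a suitable ray (z = it for sin/cos; z = t for sinh/cosh, t real → ∞), |sinh(5z + 6)| grows like e^{5|t|}/2, so ρ ≥ 1. Hence ρ = 1.
Therefore ρ = 1.

Order ρ = 1.


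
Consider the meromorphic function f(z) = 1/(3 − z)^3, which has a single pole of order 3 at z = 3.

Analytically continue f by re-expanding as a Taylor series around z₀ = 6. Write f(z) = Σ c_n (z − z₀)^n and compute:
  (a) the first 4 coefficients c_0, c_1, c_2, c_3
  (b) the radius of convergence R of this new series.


Let w = z − z₀, so z = z₀ + w.
Then 3 − z = 3 − (z₀ + w) = (3 − z₀) − w = -3 − w.
f(z) = 1/(-3 − w)^3 = (1/(-3)^3) · (1 − w/(-3))^{−3}.
By the binomial series (1−u)^{−3} = Σ_{n≥0} C(n+2, 2) u^n for |u|<1, with u = w/(-3):
  c_n = C(n+2, 2) / (-3)^(n+3).
  c_0 = 1/(-3)^3 = -1/27.
  c_1 = 3/(-3)^4 = 1/27.
  c_2 = 6/(-3)^5 = -2/81.
  c_3 = 10/(-3)^6 = 10/729.
The series is valid for |w/d| < 1, i.e. |z − z₀| < |d|.
Radius of convergence: R = |3 − z₀| = |-3| = 3 (distance from z₀ to the singularity z = 3).

c_0 = -1/27, c_1 = 1/27, c_2 = -2/81, c_3 = 10/729; R = 3.


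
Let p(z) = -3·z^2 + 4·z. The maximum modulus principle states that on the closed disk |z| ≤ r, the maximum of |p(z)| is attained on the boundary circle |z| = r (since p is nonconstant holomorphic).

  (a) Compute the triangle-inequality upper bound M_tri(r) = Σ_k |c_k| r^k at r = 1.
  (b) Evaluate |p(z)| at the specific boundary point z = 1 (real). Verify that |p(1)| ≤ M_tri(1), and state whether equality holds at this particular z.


Coefficients: c_0 = 0, c_1 = 4, c_2 = -3. Radius r = 1.
Part (a). Triangle bound: M_tri(r) = Σ_k |c_k| r^k
  = |0|·1^0 + |4|·1^1 + |-3|·1^2
  = 0 + 4 + 3 = 7.
This bounds M(r) := max_{|z|=r} |p(z)| from above; equality holds iff all terms c_k z^k can be made to align in phase at a single z on |z|=r.
Part (b). At z = 1 (real, on the circle |z| = r):
  p(1) = (0)·1^0 + (4)·1^1 + (-3)·1^2 = 1.
  |p(1)| = 1.
Check: |p(1)| = 1 ≤ 7 = M_tri(1). ✓ Equality does not hold at z = 1 (the coefficients have mixed signs, so the terms do not all align in phase there).

M_tri(1) = 7; |p(1)| = 1; equality at z=1: no.


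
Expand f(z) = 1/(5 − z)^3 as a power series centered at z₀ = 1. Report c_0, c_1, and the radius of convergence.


Let w = z − z₀, so z = z₀ + w.
Then 5 − z = 5 − (z₀ + w) = (5 − z₀) − w = 4 − w.
f(z) = 1/(4 − w)^3 = (1/(4)^3) · (1 − w/(4))^{−3}.
By the binomial series (1−u)^{−3} = Σ_{n≥0} C(n+2, 2) u^n for |u|<1, with u = w/(4):
  c_n = C(n+2, 2) / (4)^(n+3).
  c_0 = 1/(4)^3 = 1/64.
  c_1 = 3/(4)^4 = 3/256.
The series is valid for |w/d| < 1, i.e. |z − z₀| < |d|.
Radius of convergence: R = |5 − z₀| = |4| = 4 (distance from z₀ to the singularity z = 5).

c_0 = 1/64, c_1 = 3/256; R = 4.


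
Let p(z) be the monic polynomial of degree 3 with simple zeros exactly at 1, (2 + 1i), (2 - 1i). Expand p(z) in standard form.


The polynomial is p(z) = ∏_{α ∈ S} (z − α), where S = {1, (2 + 1i), (2 - 1i)}.
Expanding the product yields: p(z) = z^3 -5·z^2 + 9·z -5.
Note conjugate pairs combine to real quadratics: (z − (2+1i))(z − (2−1i)) = z² − 4z + 5.
The resulting polynomial has degree 3 and real coefficients as required.

p(z) = z^3 -5·z^2 + 9·z -5.


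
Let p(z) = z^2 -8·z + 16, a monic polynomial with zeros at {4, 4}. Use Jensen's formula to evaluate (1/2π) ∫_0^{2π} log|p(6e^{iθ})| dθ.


Zeros: 4, 4; r = 6.
Inside |z| < r: 4, 4. Outside (|z| ≥ r): ∅.
p(0) = 16, so log|p(0)| = log(16) = 2.7726.
Apply Jensen: I(r) = log|p(0)| + Σ_k log(r/|z_k|), summed over zeros inside |z| < r.
  log(r/|z_k|) for z_k = 4: log(6/4) = 0.4055
  log(r/|z_k|) for z_k = 4: log(6/4) = 0.4055
Sum over inside zeros: 0.8109.
I(r) = log|p(0)| + (inside sum) = 2.7726 + 0.8109 = 3.5835.
Closed form (all zeros inside, monic): I(r) = n·log(r) = 2·log(6) = 3.5835. ✓

I(r) ≈ 3.5835.


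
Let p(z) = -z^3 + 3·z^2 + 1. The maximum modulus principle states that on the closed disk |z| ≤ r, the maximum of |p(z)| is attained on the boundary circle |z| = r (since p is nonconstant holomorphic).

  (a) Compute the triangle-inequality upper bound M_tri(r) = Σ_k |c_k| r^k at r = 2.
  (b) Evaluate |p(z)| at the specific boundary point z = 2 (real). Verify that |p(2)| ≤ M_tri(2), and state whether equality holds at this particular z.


Coefficients: c_0 = 1, c_1 = 0, c_2 = 3, c_3 = -1. Radius r = 2.
Part (a). Triangle bound: M_tri(r) = Σ_k |c_k| r^k
  = |1|·2^0 + |0|·2^1 + |3|·2^2 + |-1|·2^3
  = 1 + 0 + 12 + 8 = 21.
This bounds M(r) := max_{|z|=r} |p(z)| from above; equality holds iff all terms c_k z^k can be made to align in phase at a single z on |z|=r.
Part (b). At z = 2 (real, on the circle |z| = r):
  p(2) = (1)·2^0 + (0)·2^1 + (3)·2^2 + (-1)·2^3 = 5.
  |p(2)| = 5.
Check: |p(2)| = 5 ≤ 21 = M_tri(2). ✓ Equality does not hold at z = 2 (the coefficients have mixed signs, so the terms do not all align in phase there).

M_tri(2) = 21; |p(2)| = 5; equality at z=2: no.


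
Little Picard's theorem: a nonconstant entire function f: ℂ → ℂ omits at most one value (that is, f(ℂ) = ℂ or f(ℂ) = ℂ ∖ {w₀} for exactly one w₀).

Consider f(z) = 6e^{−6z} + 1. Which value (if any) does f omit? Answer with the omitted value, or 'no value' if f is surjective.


Little Picard bounds the complement of f(ℂ) to at most one point.
e^{−6z} is never zero on ℂ, so 6·e^{−6z} takes every value in ℂ ∖ {0}. Adding 1 shifts the range to ℂ ∖ {1}. Thus f omits exactly the value 1.

Omitted value: 1.


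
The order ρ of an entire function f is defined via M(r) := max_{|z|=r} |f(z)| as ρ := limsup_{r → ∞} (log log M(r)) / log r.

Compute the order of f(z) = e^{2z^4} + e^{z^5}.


Each summand is entire of order 4 and 5 respectively (as in the single-exponential case). The order of a sum is at most the max of the orders, so ρ ≤ 5. For the lower bound: on |z|=r choose arg z so that 1z^5 is real positive; then |e^{1z^5}| = e^{1r^5} while |e^{2z^4}| ≤ e^{2r^4} = o(e^{1r^5}). So |f| ≥ e^{1r^5}(1 − o(1)) and ρ ≥ 5. Hence ρ = max(4, 5) = 5.
Therefore ρ = 5.

Order ρ = 5.


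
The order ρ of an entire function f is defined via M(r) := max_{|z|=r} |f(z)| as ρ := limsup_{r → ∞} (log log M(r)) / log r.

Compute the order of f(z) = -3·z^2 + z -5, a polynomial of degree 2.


|f(z)| ≤ Σ|c_k|·r^k = O(r^2) as r → ∞. Polynomial growth is O(e^{r^ε}) for every ε > 0 (since r^2/e^{r^ε} → 0), so ρ ≤ ε for all ε > 0, i.e. ρ = 0. Every nonconstant polynomial has order 0.
Therefore ρ = 0.

Order ρ = 0.


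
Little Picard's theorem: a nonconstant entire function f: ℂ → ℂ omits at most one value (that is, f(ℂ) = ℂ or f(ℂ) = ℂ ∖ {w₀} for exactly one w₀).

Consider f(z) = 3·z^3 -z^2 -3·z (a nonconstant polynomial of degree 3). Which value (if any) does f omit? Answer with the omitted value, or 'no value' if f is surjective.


Little Picard bounds the complement of f(ℂ) to at most one point.
For every w ∈ ℂ, the equation p(z) − w = 0 is a nonconstant polynomial in z and hence has at least one root by the fundamental theorem of algebra. So p is surjective onto ℂ, omitting no value.

Omitted value: no value.


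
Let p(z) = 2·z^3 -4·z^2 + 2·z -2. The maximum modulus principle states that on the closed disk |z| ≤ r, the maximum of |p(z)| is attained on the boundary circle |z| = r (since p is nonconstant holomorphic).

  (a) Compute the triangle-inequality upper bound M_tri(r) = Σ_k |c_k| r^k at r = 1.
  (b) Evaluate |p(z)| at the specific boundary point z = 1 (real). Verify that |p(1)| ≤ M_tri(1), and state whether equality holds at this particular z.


Coefficients: c_0 = -2, c_1 = 2, c_2 = -4, c_3 = 2. Radius r = 1.
Part (a). Triangle bound: M_tri(r) = Σ_k |c_k| r^k
  = |-2|·1^0 + |2|·1^1 + |-4|·1^2 + |2|·1^3
  = 2 + 2 + 4 + 2 = 10.
This bounds M(r) := max_{|z|=r} |p(z)| from above; equality holds iff all terms c_k z^k can be made to align in phase at a single z on |z|=r.
Part (b). At z = 1 (real, on the circle |z| = r):
  p(1) = (-2)·1^0 + (2)·1^1 + (-4)·1^2 + (2)·1^3 = -2.
  |p(1)| = 2.
Check: |p(1)| = 2 ≤ 10 = M_tri(1). ✓ Equality does not hold at z = 1 (the coefficients have mixed signs, so the terms do not all align in phase there).

M_tri(1) = 10; |p(1)| = 2; equality at z=1: no.


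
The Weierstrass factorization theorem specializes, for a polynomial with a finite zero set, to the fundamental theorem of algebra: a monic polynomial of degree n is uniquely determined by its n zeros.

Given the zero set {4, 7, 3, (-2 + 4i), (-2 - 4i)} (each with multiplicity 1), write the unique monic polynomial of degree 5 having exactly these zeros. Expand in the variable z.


The polynomial is p(z) = ∏_{α ∈ S} (z − α), where S = {4, 7, 3, (-2 + 4i), (-2 - 4i)}.
Expanding the product yields: p(z) = z^5 -10·z^4 + 25·z^3 -120·z^2 + 884·z -1680.
Note conjugate pairs combine to real quadratics: (z − (-2+4i))(z − (-2−4i)) = z² + 4z + 20.
The resulting polynomial has degree 5 and real coefficients as required.

p(z) = z^5 -10·z^4 + 25·z^3 -120·z^2 + 884·z -1680.


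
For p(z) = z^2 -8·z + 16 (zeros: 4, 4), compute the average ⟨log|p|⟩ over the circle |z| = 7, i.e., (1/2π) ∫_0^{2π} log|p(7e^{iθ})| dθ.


Zeros: 4, 4; r = 7.
Inside |z| < r: 4, 4. Outside (|z| ≥ r): ∅.
p(0) = 16, so log|p(0)| = log(16) = 2.7726.
Apply Jensen: I(r) = log|p(0)| + Σ_k log(r/|z_k|), summed over zeros inside |z| < r.
  log(r/|z_k|) for z_k = 4: log(7/4) = 0.5596
  log(r/|z_k|) for z_k = 4: log(7/4) = 0.5596
Sum over inside zeros: 1.1192.
I(r) = log|p(0)| + (inside sum) = 2.7726 + 1.1192 = 3.8918.
Closed form (all zeros inside, monic): I(r) = n·log(r) = 2·log(7) = 3.8918. ✓

I(r) ≈ 3.8918.


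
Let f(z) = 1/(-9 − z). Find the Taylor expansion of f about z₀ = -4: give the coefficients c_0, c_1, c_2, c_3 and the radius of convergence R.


Let w = z − z₀, so z = z₀ + w.
Then -9 − z = -9 − (z₀ + w) = (-9 − z₀) − w = -5 − w.
f(z) = 1/(-5 − w) = (1/(-5)) · 1/(1 − w/(-5)) = Σ_{n≥0} w^n / (-5)^(n+1).
So c_n = 1/(-5)^(n+1):
  c_0 = 1/(-5)^1 = -1/5.
  c_1 = 1/(-5)^2 = 1/25.
  c_2 = 1/(-5)^3 = -1/125.
  c_3 = 1/(-5)^4 = 1/625.
The series is valid for |w/d| < 1, i.e. |z − z₀| < |d|.
Radius of convergence: R = |-9 − z₀| = |-5| = 5 (distance from z₀ to the singularity z = -9).

c_0 = -1/5, c_1 = 1/25, c_2 = -1/125, c_3 = 1/625; R = 5.


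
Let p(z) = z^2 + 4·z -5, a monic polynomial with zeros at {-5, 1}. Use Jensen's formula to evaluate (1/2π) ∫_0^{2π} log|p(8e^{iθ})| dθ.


Zeros: -5, 1; r = 8.
Inside |z| < r: -5, 1. Outside (|z| ≥ r): ∅.
p(0) = -5, so log|p(0)| = log(5) = 1.6094.
Apply Jensen: I(r) = log|p(0)| + Σ_k log(r/|z_k|), summed over zeros inside |z| < r.
  log(r/|z_k|) for z_k = -5: log(8/5) = 0.4700
  log(r/|z_k|) for z_k = 1: log(8/1) = 2.0794
Sum over inside zeros: 2.5494.
I(r) = log|p(0)| + (inside sum) = 1.6094 + 2.5494 = 4.1589.
Closed form (all zeros inside, monic): I(r) = n·log(r) = 2·log(8) = 4.1589. ✓

I(r) ≈ 4.1589.


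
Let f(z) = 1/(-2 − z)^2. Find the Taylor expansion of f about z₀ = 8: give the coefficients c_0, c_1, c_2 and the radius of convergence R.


Let w = z − z₀, so z = z₀ + w.
Then -2 − z = -2 − (z₀ + w) = (-2 − z₀) − w = -10 − w.
f(z) = 1/(-10 − w)^2 = (1/(-10)^2) · (1 − w/(-10))^{−2}.
By the binomial series (1−u)^{−2} = Σ_{n≥0} C(n+1, 1) u^n for |u|<1, with u = w/(-10):
  c_n = C(n+1, 1) / (-10)^(n+2).
  c_0 = 1/(-10)^2 = 1/100.
  c_1 = 2/(-10)^3 = -1/500.
  c_2 = 3/(-10)^4 = 3/10000.
The series is valid for |w/d| < 1, i.e. |z − z₀| < |d|.
Radius of convergence: R = |-2 − z₀| = |-10| = 10 (distance from z₀ to the singularity z = -2).

c_0 = 1/100, c_1 = -1/500, c_2 = 3/10000; R = 10.


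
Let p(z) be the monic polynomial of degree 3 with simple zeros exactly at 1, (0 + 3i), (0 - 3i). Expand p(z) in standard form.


The polynomial is p(z) = ∏_{α ∈ S} (z − α), where S = {1, (0 + 3i), (0 - 3i)}.
Expanding the product yields: p(z) = z^3 -z^2 + 9·z -9.
Note conjugate pairs combine to real quadratics: (z − (0+3i))(z − (0−3i)) = z² + 9.
The resulting polynomial has degree 3 and real coefficients as required.

p(z) = z^3 -z^2 + 9·z -9.


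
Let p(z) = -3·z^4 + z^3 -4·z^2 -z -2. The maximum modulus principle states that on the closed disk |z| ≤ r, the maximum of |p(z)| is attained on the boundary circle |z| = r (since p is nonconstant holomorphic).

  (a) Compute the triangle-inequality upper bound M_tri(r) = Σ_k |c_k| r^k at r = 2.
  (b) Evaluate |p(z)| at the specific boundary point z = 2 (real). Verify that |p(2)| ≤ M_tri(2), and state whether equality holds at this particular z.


Coefficients: c_0 = -2, c_1 = -1, c_2 = -4, c_3 = 1, c_4 = -3. Radius r = 2.
Part (a). Triangle bound: M_tri(r) = Σ_k |c_k| r^k
  = |-2|·2^0 + |-1|·2^1 + |-4|·2^2 + |1|·2^3 + |-3|·2^4
  = 2 + 2 + 16 + 8 + 48 = 76.
This bounds M(r) := max_{|z|=r} |p(z)| from above; equality holds iff all terms c_k z^k can be made to align in phase at a single z on |z|=r.
Part (b). At z = 2 (real, on the circle |z| = r):
  p(2) = (-2)·2^0 + (-1)·2^1 + (-4)·2^2 + (1)·2^3 + (-3)·2^4 = -60.
  |p(2)| = 60.
Check: |p(2)| = 60 ≤ 76 = M_tri(2). ✓ Equality does not hold at z = 2 (the coefficients have mixed signs, so the terms do not all align in phase there).

M_tri(2) = 76; |p(2)| = 60; equality at z=2: no.


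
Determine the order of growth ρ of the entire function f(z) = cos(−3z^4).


Write cos(w) = (e^{iw} ± e^{−iw})/(2 or 2i), so |cos(w)| ≤ e^{|w|}. With w = −3z^4, |w| ≤ 3r^4 + 0 on |z|=r, giving M(r) ≤ e^{3r^4 + 0} and ρ ≤ 4. For the lower bound, choose z on |z|=r with -3z^4 purely imaginary of modulus 3r^4; then |cos(−3z^4)| grows like e^{3r^4}/2, so ρ ≥ 4. Hence ρ = 4.
Therefore ρ = 4.

Order ρ = 4.


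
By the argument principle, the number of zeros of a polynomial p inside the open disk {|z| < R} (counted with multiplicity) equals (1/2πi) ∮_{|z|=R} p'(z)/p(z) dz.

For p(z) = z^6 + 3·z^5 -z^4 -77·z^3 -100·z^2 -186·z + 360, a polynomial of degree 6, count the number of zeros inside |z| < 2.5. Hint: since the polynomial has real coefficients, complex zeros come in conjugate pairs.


The zeros of p are: 4, 1, (-3 + 3i), (-3 - 3i), (-1 + 2i), (-1 - 2i).
Their magnitudes are: 4, 1, 4.243, 4.243, 2.236, 2.236.
Zeros with |z| < R = 2.5: 1, (-1 + 2i), (-1 - 2i).
Count = 3.
By the argument principle, (1/2πi) ∮_{|z|=R} p'(z)/p(z) dz equals exactly this count.

Number of zeros inside |z| < 2.5: 3.


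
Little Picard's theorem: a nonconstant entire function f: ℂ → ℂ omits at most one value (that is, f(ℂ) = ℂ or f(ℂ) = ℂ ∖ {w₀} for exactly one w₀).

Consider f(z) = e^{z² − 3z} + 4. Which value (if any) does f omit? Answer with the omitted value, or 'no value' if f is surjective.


Little Picard bounds the complement of f(ℂ) to at most one point.
The exponent g(z) = z² − 3z is a nonconstant polynomial, hence surjective onto ℂ. So e^{g(z)} takes every value in {e^w : w ∈ ℂ} = ℂ ∖ {0}. Adding 4 shifts the range to ℂ ∖ {4}. f omits exactly 4.

Omitted value: 4.


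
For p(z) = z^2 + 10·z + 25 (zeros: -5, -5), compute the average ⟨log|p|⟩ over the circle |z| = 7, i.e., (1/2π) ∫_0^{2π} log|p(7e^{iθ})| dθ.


Zeros: -5, -5; r = 7.
Inside |z| < r: -5, -5. Outside (|z| ≥ r): ∅.
p(0) = 25, so log|p(0)| = log(25) = 3.2189.
Apply Jensen: I(r) = log|p(0)| + Σ_k log(r/|z_k|), summed over zeros inside |z| < r.
  log(r/|z_k|) for z_k = -5: log(7/5) = 0.3365
  log(r/|z_k|) for z_k = -5: log(7/5) = 0.3365
Sum over inside zeros: 0.6729.
I(r) = log|p(0)| + (inside sum) = 3.2189 + 0.6729 = 3.8918.
Closed form (all zeros inside, monic): I(r) = n·log(r) = 2·log(7) = 3.8918. ✓

I(r) ≈ 3.8918.


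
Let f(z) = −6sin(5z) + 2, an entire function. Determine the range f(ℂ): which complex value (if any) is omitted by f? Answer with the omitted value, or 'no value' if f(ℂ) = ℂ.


Little Picard bounds the complement of f(ℂ) to at most one point.
sin is entire and surjective onto ℂ: for every w ∈ ℂ, sin(ζ) = w has a solution ζ ∈ ℂ (e.g., via the complex inverse arcsin). With ζ = 5z this gives z = ζ/(5). Then -6·sin(5z) takes every value in -6·ℂ = ℂ, and adding 2 is a bijection of ℂ. So f is surjective and omits no value. (Note: only on the real line is sin bounded by [−1, 1].)

Omitted value: no value.


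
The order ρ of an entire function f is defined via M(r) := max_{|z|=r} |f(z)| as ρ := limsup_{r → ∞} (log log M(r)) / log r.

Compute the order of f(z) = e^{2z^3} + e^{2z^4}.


Each summand is entire of order 3 and 4 respectively (as in the single-exponential case). The order of a sum is at most the max of the orders, so ρ ≤ 4. For the lower bound: on |z|=r choose arg z so that 2z^4 is real positive; then |e^{2z^4}| = e^{2r^4} while |e^{2z^3}| ≤ e^{2r^3} = o(e^{2r^4}). So |f| ≥ e^{2r^4}(1 − o(1)) and ρ ≥ 4. Hence ρ = max(3, 4) = 4.
Therefore ρ = 4.

Order ρ = 4.


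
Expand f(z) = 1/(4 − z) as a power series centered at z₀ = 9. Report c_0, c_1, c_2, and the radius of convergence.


Let w = z − z₀, so z = z₀ + w.
Then 4 − z = 4 − (z₀ + w) = (4 − z₀) − w = -5 − w.
f(z) = 1/(-5 − w) = (1/(-5)) · 1/(1 − w/(-5)) = Σ_{n≥0} w^n / (-5)^(n+1).
So c_n = 1/(-5)^(n+1):
  c_0 = 1/(-5)^1 = -1/5.
  c_1 = 1/(-5)^2 = 1/25.
  c_2 = 1/(-5)^3 = -1/125.
The series is valid for |w/d| < 1, i.e. |z − z₀| < |d|.
Radius of convergence: R = |4 − z₀| = |-5| = 5 (distance from z₀ to the singularity z = 4).

c_0 = -1/5, c_1 = 1/25, c_2 = -1/125; R = 5.


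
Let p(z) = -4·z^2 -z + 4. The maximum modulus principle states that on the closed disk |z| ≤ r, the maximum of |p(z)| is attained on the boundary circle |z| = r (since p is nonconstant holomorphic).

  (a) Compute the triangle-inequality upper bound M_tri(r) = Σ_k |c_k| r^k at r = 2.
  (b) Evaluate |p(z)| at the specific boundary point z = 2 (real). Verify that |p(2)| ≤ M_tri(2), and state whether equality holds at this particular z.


Coefficients: c_0 = 4, c_1 = -1, c_2 = -4. Radius r = 2.
Part (a). Triangle bound: M_tri(r) = Σ_k |c_k| r^k
  = |4|·2^0 + |-1|·2^1 + |-4|·2^2
  = 4 + 2 + 16 = 22.
This bounds M(r) := max_{|z|=r} |p(z)| from above; equality holds iff all terms c_k z^k can be made to align in phase at a single z on |z|=r.
Part (b). At z = 2 (real, on the circle |z| = r):
  p(2) = (4)·2^0 + (-1)·2^1 + (-4)·2^2 = -14.
  |p(2)| = 14.
Check: |p(2)| = 14 ≤ 22 = M_tri(2). ✓ Equality does not hold at z = 2 (the coefficients have mixed signs, so the terms do not all align in phase there).

M_tri(2) = 22; |p(2)| = 14; equality at z=2: no.


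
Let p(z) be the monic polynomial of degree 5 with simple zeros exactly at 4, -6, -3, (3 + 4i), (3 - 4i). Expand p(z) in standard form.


The polynomial is p(z) = ∏_{α ∈ S} (z − α), where S = {4, -6, -3, (3 + 4i), (3 - 4i)}.
Expanding the product yields: p(z) = z^5 -z^4 -23·z^3 + 161·z^2 -18·z -1800.
Note conjugate pairs combine to real quadratics: (z − (3+4i))(z − (3−4i)) = z² − 6z + 25.
The resulting polynomial has degree 5 and real coefficients as required.

p(z) = z^5 -z^4 -23·z^3 + 161·z^2 -18·z -1800.


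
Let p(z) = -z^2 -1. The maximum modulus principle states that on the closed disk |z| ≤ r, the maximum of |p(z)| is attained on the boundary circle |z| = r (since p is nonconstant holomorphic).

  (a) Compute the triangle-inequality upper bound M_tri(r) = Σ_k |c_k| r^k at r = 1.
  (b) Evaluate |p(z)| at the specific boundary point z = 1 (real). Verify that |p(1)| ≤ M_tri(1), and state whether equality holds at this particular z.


Coefficients: c_0 = -1, c_1 = 0, c_2 = -1. Radius r = 1.
Part (a). Triangle bound: M_tri(r) = Σ_k |c_k| r^k
  = |-1|·1^0 + |0|·1^1 + |-1|·1^2
  = 1 + 0 + 1 = 2.
This bounds M(r) := max_{|z|=r} |p(z)| from above; equality holds iff all terms c_k z^k can be made to align in phase at a single z on |z|=r.
Part (b). At z = 1 (real, on the circle |z| = r):
  p(1) = (-1)·1^0 + (0)·1^1 + (-1)·1^2 = -2.
  |p(1)| = 2.
Since all nonzero coefficients share the same sign, |p(1)| = 2 = M_tri(1); the triangle bound is attained at z = 1, so in fact M(r) = 2.

M_tri(1) = 2; |p(1)| = 2; equality at z=1: yes.


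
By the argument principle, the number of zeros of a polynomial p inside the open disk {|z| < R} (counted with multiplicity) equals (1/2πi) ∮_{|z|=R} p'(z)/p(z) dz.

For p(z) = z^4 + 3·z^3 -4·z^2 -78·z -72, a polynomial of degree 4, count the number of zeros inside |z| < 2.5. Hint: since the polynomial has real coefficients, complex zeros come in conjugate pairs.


The zeros of p are: 4, -1, (-3 + 3i), (-3 - 3i).
Their magnitudes are: 4, 1, 4.243, 4.243.
Zeros with |z| < R = 2.5: -1.
Count = 1.
By the argument principle, (1/2πi) ∮_{|z|=R} p'(z)/p(z) dz equals exactly this count.

Number of zeros inside |z| < 2.5: 1.


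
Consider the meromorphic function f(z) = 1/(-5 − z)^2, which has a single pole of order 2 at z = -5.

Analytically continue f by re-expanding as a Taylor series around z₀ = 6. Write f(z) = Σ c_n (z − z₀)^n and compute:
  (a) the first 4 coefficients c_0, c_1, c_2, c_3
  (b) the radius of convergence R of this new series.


Let w = z − z₀, so z = z₀ + w.
Then -5 − z = -5 − (z₀ + w) = (-5 − z₀) − w = -11 − w.
f(z) = 1/(-11 − w)^2 = (1/(-11)^2) · (1 − w/(-11))^{−2}.
By the binomial series (1−u)^{−2} = Σ_{n≥0} C(n+1, 1) u^n for |u|<1, with u = w/(-11):
  c_n = C(n+1, 1) / (-11)^(n+2).
  c_0 = 1/(-11)^2 = 1/121.
  c_1 = 2/(-11)^3 = -2/1331.
  c_2 = 3/(-11)^4 = 3/14641.
  c_3 = 4/(-11)^5 = -4/161051.
The series is valid for |w/d| < 1, i.e. |z − z₀| < |d|.
Radius of convergence: R = |-5 − z₀| = |-11| = 11 (distance from z₀ to the singularity z = -5).

c_0 = 1/121, c_1 = -2/1331, c_2 = 3/14641, c_3 = -4/161051; R = 11.


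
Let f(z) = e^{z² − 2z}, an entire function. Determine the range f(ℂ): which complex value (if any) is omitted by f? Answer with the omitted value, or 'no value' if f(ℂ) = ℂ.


Little Picard bounds the complement of f(ℂ) to at most one point.
The exponent g(z) = z² − 2z is a nonconstant polynomial, hence surjective onto ℂ. So e^{g(z)} takes every value in {e^w : w ∈ ℂ} = ℂ ∖ {0}. Adding 0 shifts the range to ℂ ∖ {0}. f omits exactly 0.

Omitted value: 0.


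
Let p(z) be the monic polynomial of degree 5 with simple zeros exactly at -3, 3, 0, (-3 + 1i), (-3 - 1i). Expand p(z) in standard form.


The polynomial is p(z) = ∏_{α ∈ S} (z − α), where S = {-3, 3, 0, (-3 + 1i), (-3 - 1i)}.
Expanding the product yields: p(z) = z^5 + 6·z^4 + z^3 -54·z^2 -90·z.
Note conjugate pairs combine to real quadratics: (z − (-3+1i))(z − (-3−1i)) = z² + 6z + 10.
The resulting polynomial has degree 5 and real coefficients as required.

p(z) = z^5 + 6·z^4 + z^3 -54·z^2 -90·z.


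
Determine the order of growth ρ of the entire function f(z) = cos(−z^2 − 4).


Write cos(w) = (e^{iw} ± e^{−iw})/(2 or 2i), so |cos(w)| ≤ e^{|w|}. With w = −z^2 − 4, |w| ≤ 1r^2 + 4 on |z|=r, giving M(r) ≤ e^{1r^2 + 4} and ρ ≤ 2. For the lower bound, choose z on |z|=r with -1z^2 purely imaginary of modulus 1r^2; then |cos(−z^2 − 4)| grows like e^{1r^2}/2, so ρ ≥ 2. Hence ρ = 2.
Therefore ρ = 2.

Order ρ = 2.


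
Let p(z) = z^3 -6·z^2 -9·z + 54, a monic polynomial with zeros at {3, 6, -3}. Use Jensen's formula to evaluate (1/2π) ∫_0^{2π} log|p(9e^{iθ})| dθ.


Zeros: -3, 3, 6; r = 9.
Inside |z| < r: -3, 3, 6. Outside (|z| ≥ r): ∅.
p(0) = 54, so log|p(0)| = log(54) = 3.9890.
Apply Jensen: I(r) = log|p(0)| + Σ_k log(r/|z_k|), summed over zeros inside |z| < r.
  log(r/|z_k|) for z_k = 3: log(9/3) = 1.0986
  log(r/|z_k|) for z_k = 6: log(9/6) = 0.4055
  log(r/|z_k|) for z_k = -3: log(9/3) = 1.0986
Sum over inside zeros: 2.6027.
I(r) = log|p(0)| + (inside sum) = 3.9890 + 2.6027 = 6.5917.
Closed form (all zeros inside, monic): I(r) = n·log(r) = 3·log(9) = 6.5917. ✓

I(r) ≈ 6.5917.


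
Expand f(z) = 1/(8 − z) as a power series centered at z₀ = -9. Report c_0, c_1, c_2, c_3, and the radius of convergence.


Let w = z − z₀, so z = z₀ + w.
Then 8 − z = 8 − (z₀ + w) = (8 − z₀) − w = 17 − w.
f(z) = 1/(17 − w) = (1/(17)) · 1/(1 − w/(17)) = Σ_{n≥0} w^n / (17)^(n+1).
So c_n = 1/(17)^(n+1):
  c_0 = 1/(17)^1 = 1/17.
  c_1 = 1/(17)^2 = 1/289.
  c_2 = 1/(17)^3 = 1/4913.
  c_3 = 1/(17)^4 = 1/83521.
The series is valid for |w/d| < 1, i.e. |z − z₀| < |d|.
Radius of convergence: R = |8 − z₀| = |17| = 17 (distance from z₀ to the singularity z = 8).

c_0 = 1/17, c_1 = 1/289, c_2 = 1/4913, c_3 = 1/83521; R = 17.


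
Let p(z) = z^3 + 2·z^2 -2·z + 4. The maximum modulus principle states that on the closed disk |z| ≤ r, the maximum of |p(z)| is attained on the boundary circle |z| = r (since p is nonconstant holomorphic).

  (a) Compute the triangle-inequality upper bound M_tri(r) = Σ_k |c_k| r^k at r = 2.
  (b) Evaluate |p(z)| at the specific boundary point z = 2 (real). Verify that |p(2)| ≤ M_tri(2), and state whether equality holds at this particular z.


Coefficients: c_0 = 4, c_1 = -2, c_2 = 2, c_3 = 1. Radius r = 2.
Part (a). Triangle bound: M_tri(r) = Σ_k |c_k| r^k
  = |4|·2^0 + |-2|·2^1 + |2|·2^2 + |1|·2^3
  = 4 + 4 + 8 + 8 = 24.
This bounds M(r) := max_{|z|=r} |p(z)| from above; equality holds iff all terms c_k z^k can be made to align in phase at a single z on |z|=r.
Part (b). At z = 2 (real, on the circle |z| = r):
  p(2) = (4)·2^0 + (-2)·2^1 + (2)·2^2 + (1)·2^3 = 16.
  |p(2)| = 16.
Check: |p(2)| = 16 ≤ 24 = M_tri(2). ✓ Equality does not hold at z = 2 (the coefficients have mixed signs, so the terms do not all align in phase there).

M_tri(2) = 24; |p(2)| = 16; equality at z=2: no.


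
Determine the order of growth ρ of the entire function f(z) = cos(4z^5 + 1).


Write cos(w) = (e^{iw} ± e^{−iw})/(2 or 2i), so |cos(w)| ≤ e^{|w|}. With w = 4z^5 + 1, |w| ≤ 4r^5 + 1 on |z|=r, giving M(r) ≤ e^{4r^5 + 1} and ρ ≤ 5. For the lower bound, choose z on |z|=r with 4z^5 purely imaginary of modulus 4r^5; then |cos(4z^5 + 1)| grows like e^{4r^5}/2, so ρ ≥ 5. Hence ρ = 5.
Therefore ρ = 5.

Order ρ = 5.


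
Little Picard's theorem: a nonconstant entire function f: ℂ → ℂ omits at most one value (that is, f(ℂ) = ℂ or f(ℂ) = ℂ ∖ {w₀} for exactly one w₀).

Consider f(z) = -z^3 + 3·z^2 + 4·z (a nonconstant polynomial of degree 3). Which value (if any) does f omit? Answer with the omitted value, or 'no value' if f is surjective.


Little Picard bounds the complement of f(ℂ) to at most one point.
For every w ∈ ℂ, the equation p(z) − w = 0 is a nonconstant polynomial in z and hence has at least one root by the fundamental theorem of algebra. So p is surjective onto ℂ, omitting no value.

Omitted value: no value.


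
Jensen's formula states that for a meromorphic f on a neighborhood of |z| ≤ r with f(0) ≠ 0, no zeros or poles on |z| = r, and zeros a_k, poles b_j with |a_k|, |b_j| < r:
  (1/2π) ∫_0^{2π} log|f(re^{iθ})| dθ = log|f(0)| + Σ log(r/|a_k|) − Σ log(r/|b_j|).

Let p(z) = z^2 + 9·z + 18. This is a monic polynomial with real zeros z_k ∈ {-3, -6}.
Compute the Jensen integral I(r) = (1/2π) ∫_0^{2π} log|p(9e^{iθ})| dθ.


Zeros: -6, -3; r = 9.
Inside |z| < r: -6, -3. Outside (|z| ≥ r): ∅.
p(0) = 18, so log|p(0)| = log(18) = 2.8904.
Apply Jensen: I(r) = log|p(0)| + Σ_k log(r/|z_k|), summed over zeros inside |z| < r.
  log(r/|z_k|) for z_k = -3: log(9/3) = 1.0986
  log(r/|z_k|) for z_k = -6: log(9/6) = 0.4055
Sum over inside zeros: 1.5041.
I(r) = log|p(0)| + (inside sum) = 2.8904 + 1.5041 = 4.3944.
Closed form (all zeros inside, monic): I(r) = n·log(r) = 2·log(9) = 4.3944. ✓

I(r) ≈ 4.3944.


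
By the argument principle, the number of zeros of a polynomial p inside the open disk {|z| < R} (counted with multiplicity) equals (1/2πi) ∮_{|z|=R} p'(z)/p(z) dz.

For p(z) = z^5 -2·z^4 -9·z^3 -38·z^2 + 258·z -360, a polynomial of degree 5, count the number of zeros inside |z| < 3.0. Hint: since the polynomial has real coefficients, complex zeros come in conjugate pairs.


The zeros of p are: (2 + 1i), (2 - 1i), 4, (-3 + 3i), (-3 - 3i).
Their magnitudes are: 2.236, 2.236, 4, 4.243, 4.243.
Zeros with |z| < R = 3.0: (2 + 1i), (2 - 1i).
Count = 2.
By the argument principle, (1/2πi) ∮_{|z|=R} p'(z)/p(z) dz equals exactly this count.

Number of zeros inside |z| < 3.0: 2.


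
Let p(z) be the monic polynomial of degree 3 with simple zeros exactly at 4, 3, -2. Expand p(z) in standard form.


The polynomial is p(z) = ∏_{α ∈ S} (z − α), where S = {4, 3, -2}.
Expanding the product yields: p(z) = z^3 -5·z^2 -2·z + 24.
The resulting polynomial has degree 3 and real coefficients as required.

p(z) = z^3 -5·z^2 -2·z + 24.


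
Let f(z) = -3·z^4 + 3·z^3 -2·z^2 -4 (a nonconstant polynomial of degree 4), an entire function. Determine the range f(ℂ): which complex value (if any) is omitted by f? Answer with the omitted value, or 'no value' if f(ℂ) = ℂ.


Little Picard bounds the complement of f(ℂ) to at most one point.
For every w ∈ ℂ, the equation p(z) − w = 0 is a nonconstant polynomial in z and hence has at least one root by the fundamental theorem of algebra. So p is surjective onto ℂ, omitting no value.

Omitted value: no value.


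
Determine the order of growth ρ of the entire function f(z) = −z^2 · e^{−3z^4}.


M(r) = max_{|z|=r} |-1|·|z|^2·|e^{−3z^4}| = 1·r^2 · e^{3r^4} (the factors attain their maxima compatibly on |z|=r). Then log M(r) = log 1 + 2·log r + 3r^4, dominated by the last term, so log log M(r) ~ 4·log r. The polynomial factor -1z^2 contributes only a log r term and does not affect the order. ρ = 4.
Therefore ρ = 4.

Order ρ = 4.


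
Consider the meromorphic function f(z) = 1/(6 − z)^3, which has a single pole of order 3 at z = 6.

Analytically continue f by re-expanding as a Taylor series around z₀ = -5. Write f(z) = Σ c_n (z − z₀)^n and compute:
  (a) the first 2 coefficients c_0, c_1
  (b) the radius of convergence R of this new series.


Let w = z − z₀, so z = z₀ + w.
Then 6 − z = 6 − (z₀ + w) = (6 − z₀) − w = 11 − w.
f(z) = 1/(11 − w)^3 = (1/(11)^3) · (1 − w/(11))^{−3}.
By the binomial series (1−u)^{−3} = Σ_{n≥0} C(n+2, 2) u^n for |u|<1, with u = w/(11):
  c_n = C(n+2, 2) / (11)^(n+3).
  c_0 = 1/(11)^3 = 1/1331.
  c_1 = 3/(11)^4 = 3/14641.
The series is valid for |w/d| < 1, i.e. |z − z₀| < |d|.
Radius of convergence: R = |6 − z₀| = |11| = 11 (distance from z₀ to the singularity z = 6).

c_0 = 1/1331, c_1 = 3/14641; R = 11.


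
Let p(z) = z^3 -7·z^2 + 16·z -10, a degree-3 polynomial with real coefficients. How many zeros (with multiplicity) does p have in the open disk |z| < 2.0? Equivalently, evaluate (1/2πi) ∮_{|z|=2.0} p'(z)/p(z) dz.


The zeros of p are: 1, (3 + 1i), (3 - 1i).
Their magnitudes are: 1, 3.162, 3.162.
Zeros with |z| < R = 2.0: 1.
Count = 1.
By the argument principle, (1/2πi) ∮_{|z|=R} p'(z)/p(z) dz equals exactly this count.

Number of zeros inside |z| < 2.0: 1.


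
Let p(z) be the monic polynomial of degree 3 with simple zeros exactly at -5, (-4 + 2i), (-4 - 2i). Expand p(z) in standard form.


The polynomial is p(z) = ∏_{α ∈ S} (z − α), where S = {-5, (-4 + 2i), (-4 - 2i)}.
Expanding the product yields: p(z) = z^3 + 13·z^2 + 60·z + 100.
Note conjugate pairs combine to real quadratics: (z − (-4+2i))(z − (-4−2i)) = z² + 8z + 20.
The resulting polynomial has degree 3 and real coefficients as required.

p(z) = z^3 + 13·z^2 + 60·z + 100.


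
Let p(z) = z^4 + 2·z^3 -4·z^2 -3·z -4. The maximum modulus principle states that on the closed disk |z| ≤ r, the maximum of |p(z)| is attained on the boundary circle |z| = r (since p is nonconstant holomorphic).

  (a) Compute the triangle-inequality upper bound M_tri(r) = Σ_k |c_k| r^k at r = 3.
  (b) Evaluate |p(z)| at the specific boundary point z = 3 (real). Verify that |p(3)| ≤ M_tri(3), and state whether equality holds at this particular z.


Coefficients: c_0 = -4, c_1 = -3, c_2 = -4, c_3 = 2, c_4 = 1. Radius r = 3.
Part (a). Triangle bound: M_tri(r) = Σ_k |c_k| r^k
  = |-4|·3^0 + |-3|·3^1 + |-4|·3^2 + |2|·3^3 + |1|·3^4
  = 4 + 9 + 36 + 54 + 81 = 184.
This bounds M(r) := max_{|z|=r} |p(z)| from above; equality holds iff all terms c_k z^k can be made to align in phase at a single z on |z|=r.
Part (b). At z = 3 (real, on the circle |z| = r):
  p(3) = (-4)·3^0 + (-3)·3^1 + (-4)·3^2 + (2)·3^3 + (1)·3^4 = 86.
  |p(3)| = 86.
Check: |p(3)| = 86 ≤ 184 = M_tri(3). ✓ Equality does not hold at z = 3 (the coefficients have mixed signs, so the terms do not all align in phase there).

M_tri(3) = 184; |p(3)| = 86; equality at z=3: no.


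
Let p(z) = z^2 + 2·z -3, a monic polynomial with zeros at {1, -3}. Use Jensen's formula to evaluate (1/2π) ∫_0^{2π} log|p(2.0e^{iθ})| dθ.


Zeros: -3, 1; r = 2.0.
Inside |z| < r: 1. Outside (|z| ≥ r): -3.
p(0) = -3, so log|p(0)| = log(3) = 1.0986.
Apply Jensen: I(r) = log|p(0)| + Σ_k log(r/|z_k|), summed over zeros inside |z| < r.
  log(r/|z_k|) for z_k = 1: log(2.0/1) = 0.6931
  Outside zeros (-3) contribute nothing to the Jensen sum.
Sum over inside zeros: 0.6931.
I(r) = log|p(0)| + (inside sum) = 1.0986 + 0.6931 = 1.7918.
Note: since some zeros are outside |z| ≤ r, the simplified n·log(r) form does NOT apply — only the inside zeros contribute.

I(r) ≈ 1.7918.


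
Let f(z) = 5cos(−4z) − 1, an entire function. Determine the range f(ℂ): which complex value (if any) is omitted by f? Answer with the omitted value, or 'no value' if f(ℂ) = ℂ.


Little Picard bounds the complement of f(ℂ) to at most one point.
cos is entire and surjective onto ℂ: for every w ∈ ℂ, cos(ζ) = w has a solution ζ ∈ ℂ (e.g., via the complex inverse arccos). With ζ = −4z this gives z = ζ/(-4). Then 5·cos(−4z) takes every value in 5·ℂ = ℂ, and adding -1 is a bijection of ℂ. So f is surjective and omits no value. (Note: only on the real line is cos bounded by [−1, 1].)

Omitted value: no value.


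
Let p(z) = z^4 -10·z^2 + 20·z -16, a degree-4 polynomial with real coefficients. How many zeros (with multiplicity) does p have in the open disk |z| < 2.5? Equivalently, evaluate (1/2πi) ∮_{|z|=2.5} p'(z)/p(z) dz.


The zeros of p are: (1 + 1i), (1 - 1i), 2, -4.
Their magnitudes are: 1.414, 1.414, 2, 4.
Zeros with |z| < R = 2.5: (1 + 1i), (1 - 1i), 2.
Count = 3.
By the argument principle, (1/2πi) ∮_{|z|=R} p'(z)/p(z) dz equals exactly this count.

Number of zeros inside |z| < 2.5: 3.
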